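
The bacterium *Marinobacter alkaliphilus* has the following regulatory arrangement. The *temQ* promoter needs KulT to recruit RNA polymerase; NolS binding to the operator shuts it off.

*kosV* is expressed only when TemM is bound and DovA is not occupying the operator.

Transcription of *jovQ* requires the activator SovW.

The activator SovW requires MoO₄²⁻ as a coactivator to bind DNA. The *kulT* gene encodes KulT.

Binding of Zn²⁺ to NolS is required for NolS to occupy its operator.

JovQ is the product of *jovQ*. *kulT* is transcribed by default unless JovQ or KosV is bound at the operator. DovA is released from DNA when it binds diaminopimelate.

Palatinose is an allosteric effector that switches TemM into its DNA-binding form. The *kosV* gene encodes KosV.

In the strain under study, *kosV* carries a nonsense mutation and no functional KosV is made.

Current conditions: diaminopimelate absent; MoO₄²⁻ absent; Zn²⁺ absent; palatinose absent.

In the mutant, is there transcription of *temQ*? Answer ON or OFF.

MoO₄²⁻ is absent, so SovW is inactive.
Required activator SovW is absent, so *jovQ* is not transcribed.
So JovQ is not produced.
KosV is non-functional in this strain, so it has no effect.
With no repressor bound, *kulT* is transcribed.
So KulT is produced and active.
Zn²⁺ is absent, so NolS is inactive.
No repressor is bound and KulT is active, so *temQ* is transcribed.

ON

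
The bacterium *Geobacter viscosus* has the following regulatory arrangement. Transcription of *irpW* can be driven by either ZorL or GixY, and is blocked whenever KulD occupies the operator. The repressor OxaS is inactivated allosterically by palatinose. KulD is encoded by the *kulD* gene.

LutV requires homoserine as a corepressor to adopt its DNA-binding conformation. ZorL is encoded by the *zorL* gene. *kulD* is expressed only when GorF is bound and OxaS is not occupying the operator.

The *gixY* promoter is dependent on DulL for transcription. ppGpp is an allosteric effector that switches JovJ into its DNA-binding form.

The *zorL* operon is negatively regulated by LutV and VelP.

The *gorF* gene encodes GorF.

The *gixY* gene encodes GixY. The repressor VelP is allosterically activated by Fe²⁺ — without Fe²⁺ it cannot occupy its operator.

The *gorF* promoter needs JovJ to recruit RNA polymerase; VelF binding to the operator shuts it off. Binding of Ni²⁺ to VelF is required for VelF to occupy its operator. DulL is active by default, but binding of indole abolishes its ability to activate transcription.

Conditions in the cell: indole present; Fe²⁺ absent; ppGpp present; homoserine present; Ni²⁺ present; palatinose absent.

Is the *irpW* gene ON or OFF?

Palatinose is absent, so OxaS is active.
Ni²⁺ is present, so VelF is active.
ppGpp is present, so JovJ is active.
With repressor VelF bound, *gorF* is not transcribed.
So GorF is not produced.
With repressor OxaS bound, *kulD* is not transcribed.
So KulD is not produced.
Homoserine is present, so LutV is active.
Fe²⁺ is absent, so VelP is inactive.
With repressor LutV bound, *zorL* is not transcribed.
So ZorL is not produced.
Indole is present, so DulL is inactive.
Required activator DulL is absent, so *gixY* is not transcribed.
So GixY is not produced.
No activator is available at the *irpW* promoter, so *irpW* is not transcribed.

OFF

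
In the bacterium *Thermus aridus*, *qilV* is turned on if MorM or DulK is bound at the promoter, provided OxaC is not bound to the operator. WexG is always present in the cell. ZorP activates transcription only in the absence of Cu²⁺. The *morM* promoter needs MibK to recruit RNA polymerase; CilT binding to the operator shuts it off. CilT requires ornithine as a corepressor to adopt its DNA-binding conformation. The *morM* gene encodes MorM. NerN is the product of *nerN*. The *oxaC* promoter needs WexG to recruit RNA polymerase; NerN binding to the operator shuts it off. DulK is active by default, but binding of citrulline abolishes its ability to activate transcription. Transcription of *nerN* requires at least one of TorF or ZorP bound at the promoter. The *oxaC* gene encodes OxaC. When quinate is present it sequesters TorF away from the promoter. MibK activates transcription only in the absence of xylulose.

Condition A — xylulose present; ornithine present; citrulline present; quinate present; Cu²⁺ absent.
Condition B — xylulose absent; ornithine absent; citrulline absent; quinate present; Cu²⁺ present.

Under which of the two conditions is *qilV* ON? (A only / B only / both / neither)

neither

Condition A:
Xylulose is present, so MibK is inactive.
Ornithine is present, so CilT is active.
With repressor CilT bound, *morM* is not transcribed.
So MorM is not produced.
Citrulline is present, so DulK is inactive.
Quinate is present, so TorF is inactive.
Cu²⁺ is absent, so ZorP is active.
Activator ZorP is present, so *nerN* is transcribed.
So NerN is produced and active.
WexG is produced constitutively and is active.
With repressor NerN bound, *oxaC* is not transcribed.
So OxaC is not produced.
No activator is available at the *qilV* promoter, so *qilV* is not transcribed.
→ *qilV* is OFF in A.
Condition B:
Xylulose is absent, so MibK is active.
Ornithine is absent, so CilT is inactive.
No repressor is bound and MibK is active, so *morM* is transcribed.
So MorM is produced and active.
Citrulline is absent, so DulK is active.
Quinate is present, so TorF is inactive.
Cu²⁺ is present, so ZorP is inactive.
No activator is available at the *nerN* promoter, so *nerN* is not transcribed.
So NerN is not produced.
WexG is produced constitutively and is active.
No repressor is bound and WexG is active, so *oxaC* is transcribed.
So OxaC is produced and active.
With repressor OxaC bound, *qilV* is not transcribed.
→ *qilV* is OFF in B.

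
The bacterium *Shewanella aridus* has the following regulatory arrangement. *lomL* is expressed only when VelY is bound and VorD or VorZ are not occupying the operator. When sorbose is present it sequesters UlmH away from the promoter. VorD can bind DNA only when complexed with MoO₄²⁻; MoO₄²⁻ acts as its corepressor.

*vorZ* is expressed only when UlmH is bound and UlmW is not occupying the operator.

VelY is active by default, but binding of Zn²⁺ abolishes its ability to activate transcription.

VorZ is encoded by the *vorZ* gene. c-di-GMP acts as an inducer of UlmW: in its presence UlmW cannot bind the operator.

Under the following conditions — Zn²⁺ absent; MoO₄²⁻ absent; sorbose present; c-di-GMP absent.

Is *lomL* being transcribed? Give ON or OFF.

ON

Zn²⁺ is absent, so VelY is active.
MoO₄²⁻ is absent, so VorD is inactive.
Sorbose is present, so UlmH is inactive.
c-di-GMP is absent, so UlmW is active.
With repressor UlmW bound, *vorZ* is not transcribed.
So VorZ is not produced.
No repressor is bound and VelY is active, so *lomL* is transcribed.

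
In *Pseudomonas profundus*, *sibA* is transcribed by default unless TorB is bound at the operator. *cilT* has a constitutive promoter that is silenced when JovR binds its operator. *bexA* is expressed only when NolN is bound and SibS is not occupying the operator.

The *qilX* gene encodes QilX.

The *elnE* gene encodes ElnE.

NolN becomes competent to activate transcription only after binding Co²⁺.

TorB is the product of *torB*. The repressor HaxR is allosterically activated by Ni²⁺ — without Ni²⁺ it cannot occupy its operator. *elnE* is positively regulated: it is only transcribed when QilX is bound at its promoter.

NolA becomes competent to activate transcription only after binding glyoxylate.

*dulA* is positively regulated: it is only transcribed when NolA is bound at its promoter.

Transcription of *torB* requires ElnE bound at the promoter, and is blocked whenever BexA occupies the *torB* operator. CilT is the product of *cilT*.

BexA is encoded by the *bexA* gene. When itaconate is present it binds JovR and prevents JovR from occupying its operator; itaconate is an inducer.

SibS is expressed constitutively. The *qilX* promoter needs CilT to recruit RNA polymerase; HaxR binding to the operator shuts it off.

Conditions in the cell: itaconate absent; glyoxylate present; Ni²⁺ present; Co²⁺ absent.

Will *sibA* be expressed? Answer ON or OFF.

ON

Itaconate is absent, so JovR is active.
With repressor JovR bound, *cilT* is not transcribed.
So CilT is not produced.
Ni²⁺ is present, so HaxR is active.
With repressor HaxR bound, *qilX* is not transcribed.
So QilX is not produced.
Required activator QilX is absent, so *elnE* is not transcribed.
So ElnE is not produced.
Co²⁺ is absent, so NolN is inactive.
SibS is produced constitutively and is active.
With repressor SibS bound, *bexA* is not transcribed.
So BexA is not produced.
Required activator ElnE is absent, so *torB* is not transcribed.
So TorB is not produced.
With no repressor bound, *sibA* is transcribed.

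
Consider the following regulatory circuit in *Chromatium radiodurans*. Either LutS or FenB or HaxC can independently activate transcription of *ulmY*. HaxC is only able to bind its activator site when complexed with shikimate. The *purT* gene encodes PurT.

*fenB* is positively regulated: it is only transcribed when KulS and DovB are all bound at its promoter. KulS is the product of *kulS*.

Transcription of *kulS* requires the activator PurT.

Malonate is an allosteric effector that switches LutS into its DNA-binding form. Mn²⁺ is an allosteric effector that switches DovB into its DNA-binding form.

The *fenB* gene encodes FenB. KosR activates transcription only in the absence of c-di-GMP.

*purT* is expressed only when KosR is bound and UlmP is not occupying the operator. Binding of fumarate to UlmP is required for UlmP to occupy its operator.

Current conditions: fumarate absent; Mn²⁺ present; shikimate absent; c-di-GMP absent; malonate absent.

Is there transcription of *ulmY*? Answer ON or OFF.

Malonate is absent, so LutS is inactive.
Fumarate is absent, so UlmP is inactive.
c-di-GMP is absent, so KosR is active.
No repressor is bound and KosR is active, so *purT* is transcribed.
So PurT is produced and active.
No repressor is bound and PurT is active, so *kulS* is transcribed.
So KulS is produced and active.
Mn²⁺ is present, so DovB is active.
No repressor is bound and KulS and DovB are active, so *fenB* is transcribed.
So FenB is produced and active.
Shikimate is absent, so HaxC is inactive.
Activator FenB is present, so *ulmY* is transcribed.

ON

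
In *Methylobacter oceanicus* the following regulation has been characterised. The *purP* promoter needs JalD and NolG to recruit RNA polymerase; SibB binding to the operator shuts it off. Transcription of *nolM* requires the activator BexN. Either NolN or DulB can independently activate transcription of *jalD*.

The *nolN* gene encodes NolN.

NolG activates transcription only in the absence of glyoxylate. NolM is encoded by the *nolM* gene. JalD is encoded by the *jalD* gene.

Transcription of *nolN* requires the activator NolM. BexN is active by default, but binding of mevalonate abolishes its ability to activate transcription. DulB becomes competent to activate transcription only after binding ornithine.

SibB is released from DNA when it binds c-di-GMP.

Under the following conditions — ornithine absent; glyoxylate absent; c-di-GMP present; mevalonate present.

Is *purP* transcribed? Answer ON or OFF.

c-di-GMP is present, so SibB is inactive.
Mevalonate is present, so BexN is inactive.
Required activator BexN is absent, so *nolM* is not transcribed.
So NolM is not produced.
Required activator NolM is absent, so *nolN* is not transcribed.
So NolN is not produced.
Ornithine is absent, so DulB is inactive.
No activator is available at the *jalD* promoter, so *jalD* is not transcribed.
So JalD is not produced.
Glyoxylate is absent, so NolG is active.
Required activator JalD is absent, so *purP* is not transcribed.

OFF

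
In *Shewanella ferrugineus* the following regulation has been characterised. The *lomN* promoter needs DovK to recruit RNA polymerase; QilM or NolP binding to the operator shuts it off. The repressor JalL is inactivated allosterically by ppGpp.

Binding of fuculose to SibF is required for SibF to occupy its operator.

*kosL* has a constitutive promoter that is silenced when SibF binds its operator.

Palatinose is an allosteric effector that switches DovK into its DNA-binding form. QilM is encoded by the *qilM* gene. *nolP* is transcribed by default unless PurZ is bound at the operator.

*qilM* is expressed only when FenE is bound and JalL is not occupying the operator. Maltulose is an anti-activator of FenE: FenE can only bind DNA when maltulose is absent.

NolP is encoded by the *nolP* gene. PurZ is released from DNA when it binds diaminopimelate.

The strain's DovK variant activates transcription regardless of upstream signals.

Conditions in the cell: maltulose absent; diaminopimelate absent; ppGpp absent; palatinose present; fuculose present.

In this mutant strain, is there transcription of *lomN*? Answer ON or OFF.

ON

Maltulose is absent, so FenE is active.
ppGpp is absent, so JalL is active.
With repressor JalL bound, *qilM* is not transcribed.
So QilM is not produced.
DovK is constitutively active in this strain.
Diaminopimelate is absent, so PurZ is active.
With repressor PurZ bound, *nolP* is not transcribed.
So NolP is not produced.
No repressor is bound and DovK is active, so *lomN* is transcribed.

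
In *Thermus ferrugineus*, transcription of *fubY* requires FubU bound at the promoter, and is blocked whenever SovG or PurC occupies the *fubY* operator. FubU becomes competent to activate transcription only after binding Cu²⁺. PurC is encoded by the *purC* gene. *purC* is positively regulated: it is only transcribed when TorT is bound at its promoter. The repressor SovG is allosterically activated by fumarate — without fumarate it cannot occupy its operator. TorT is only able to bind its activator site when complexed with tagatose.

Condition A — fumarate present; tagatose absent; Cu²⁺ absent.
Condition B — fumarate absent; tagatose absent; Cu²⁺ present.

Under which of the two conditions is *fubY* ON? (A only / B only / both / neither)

Condition A:
Fumarate is present, so SovG is active.
Tagatose is absent, so TorT is inactive.
Required activator TorT is absent, so *purC* is not transcribed.
So PurC is not produced.
Cu²⁺ is absent, so FubU is inactive.
With repressor SovG bound, *fubY* is not transcribed.
→ *fubY* is OFF in A.
Condition B:
Fumarate is absent, so SovG is inactive.
Tagatose is absent, so TorT is inactive.
Required activator TorT is absent, so *purC* is not transcribed.
So PurC is not produced.
Cu²⁺ is present, so FubU is active.
No repressor is bound and FubU is active, so *fubY* is transcribed.
→ *fubY* is ON in B.

B only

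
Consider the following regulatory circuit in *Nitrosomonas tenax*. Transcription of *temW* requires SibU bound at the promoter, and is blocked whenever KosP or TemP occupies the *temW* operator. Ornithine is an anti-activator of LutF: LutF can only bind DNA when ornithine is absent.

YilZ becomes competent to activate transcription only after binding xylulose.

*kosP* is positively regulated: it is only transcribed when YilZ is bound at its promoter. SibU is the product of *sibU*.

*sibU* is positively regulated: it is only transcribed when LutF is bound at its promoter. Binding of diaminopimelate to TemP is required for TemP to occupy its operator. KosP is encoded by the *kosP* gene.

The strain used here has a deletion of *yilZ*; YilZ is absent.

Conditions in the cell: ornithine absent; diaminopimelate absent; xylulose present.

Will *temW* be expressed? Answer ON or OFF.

ON

Ornithine is absent, so LutF is active.
No repressor is bound and LutF is active, so *sibU* is transcribed.
So SibU is produced and active.
YilZ is non-functional in this strain, so it has no effect.
Required activator YilZ is absent, so *kosP* is not transcribed.
So KosP is not produced.
Diaminopimelate is absent, so TemP is inactive.
No repressor is bound and SibU is active, so *temW* is transcribed.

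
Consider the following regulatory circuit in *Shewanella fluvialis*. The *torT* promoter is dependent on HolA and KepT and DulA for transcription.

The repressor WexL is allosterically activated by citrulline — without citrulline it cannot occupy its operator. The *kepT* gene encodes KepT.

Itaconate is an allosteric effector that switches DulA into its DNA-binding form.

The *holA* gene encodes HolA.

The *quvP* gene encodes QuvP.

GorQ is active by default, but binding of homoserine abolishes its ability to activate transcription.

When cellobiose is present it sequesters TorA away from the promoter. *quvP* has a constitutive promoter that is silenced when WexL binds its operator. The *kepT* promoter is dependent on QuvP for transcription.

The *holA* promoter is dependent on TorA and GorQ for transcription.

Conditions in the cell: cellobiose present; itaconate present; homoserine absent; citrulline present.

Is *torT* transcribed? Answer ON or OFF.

OFF

Cellobiose is present, so TorA is inactive.
Homoserine is absent, so GorQ is active.
Required activator TorA is absent, so *holA* is not transcribed.
So HolA is not produced.
Citrulline is present, so WexL is active.
With repressor WexL bound, *quvP* is not transcribed.
So QuvP is not produced.
Required activator QuvP is absent, so *kepT* is not transcribed.
So KepT is not produced.
Itaconate is present, so DulA is active.
Required activator HolA is absent, so *torT* is not transcribed.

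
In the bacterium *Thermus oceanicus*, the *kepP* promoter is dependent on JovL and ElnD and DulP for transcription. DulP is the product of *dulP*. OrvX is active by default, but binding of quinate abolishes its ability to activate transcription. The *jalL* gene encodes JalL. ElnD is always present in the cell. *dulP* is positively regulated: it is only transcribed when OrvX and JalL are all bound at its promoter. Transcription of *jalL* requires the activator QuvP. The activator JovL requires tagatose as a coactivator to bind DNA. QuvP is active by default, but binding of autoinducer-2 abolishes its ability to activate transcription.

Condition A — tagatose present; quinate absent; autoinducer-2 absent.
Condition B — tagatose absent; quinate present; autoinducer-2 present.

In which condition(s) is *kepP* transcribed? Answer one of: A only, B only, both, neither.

A only

Condition A:
Tagatose is present, so JovL is active.
ElnD is produced constitutively and is active.
Quinate is absent, so OrvX is active.
Autoinducer-2 is absent, so QuvP is active.
No repressor is bound and QuvP is active, so *jalL* is transcribed.
So JalL is produced and active.
No repressor is bound and OrvX and JalL are active, so *dulP* is transcribed.
So DulP is produced and active.
No repressor is bound and JovL and ElnD and DulP are active, so *kepP* is transcribed.
→ *kepP* is ON in A.
Condition B:
Tagatose is absent, so JovL is inactive.
ElnD is produced constitutively and is active.
Quinate is present, so OrvX is inactive.
Autoinducer-2 is present, so QuvP is inactive.
Required activator QuvP is absent, so *jalL* is not transcribed.
So JalL is not produced.
Required activator OrvX is absent, so *dulP* is not transcribed.
So DulP is not produced.
Required activator JovL is absent, so *kepP* is not transcribed.
→ *kepP* is OFF in B.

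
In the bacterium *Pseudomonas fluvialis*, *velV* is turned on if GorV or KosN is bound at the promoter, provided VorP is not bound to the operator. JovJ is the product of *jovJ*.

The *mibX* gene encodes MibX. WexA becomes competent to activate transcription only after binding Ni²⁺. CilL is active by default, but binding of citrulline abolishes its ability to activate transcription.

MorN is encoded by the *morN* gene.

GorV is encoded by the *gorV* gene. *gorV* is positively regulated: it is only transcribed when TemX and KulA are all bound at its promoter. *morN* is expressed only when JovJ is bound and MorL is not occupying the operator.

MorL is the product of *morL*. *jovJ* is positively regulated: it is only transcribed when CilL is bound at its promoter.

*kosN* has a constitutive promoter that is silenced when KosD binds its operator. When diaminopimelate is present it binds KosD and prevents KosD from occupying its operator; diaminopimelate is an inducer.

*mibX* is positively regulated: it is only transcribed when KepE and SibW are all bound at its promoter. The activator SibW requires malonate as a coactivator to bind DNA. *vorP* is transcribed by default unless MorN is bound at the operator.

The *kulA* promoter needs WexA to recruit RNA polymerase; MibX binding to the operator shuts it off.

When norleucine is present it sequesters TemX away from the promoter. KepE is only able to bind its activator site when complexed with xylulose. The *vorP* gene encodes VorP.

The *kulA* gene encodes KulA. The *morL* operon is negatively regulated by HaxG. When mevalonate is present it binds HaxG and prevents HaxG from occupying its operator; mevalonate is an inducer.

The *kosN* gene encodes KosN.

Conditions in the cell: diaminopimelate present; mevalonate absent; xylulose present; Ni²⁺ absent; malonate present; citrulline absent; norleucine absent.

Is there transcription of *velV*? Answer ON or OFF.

ON

Norleucine is absent, so TemX is active.
Xylulose is present, so KepE is active.
Malonate is present, so SibW is active.
No repressor is bound and KepE and SibW are active, so *mibX* is transcribed.
So MibX is produced and active.
Ni²⁺ is absent, so WexA is inactive.
With repressor MibX bound, *kulA* is not transcribed.
So KulA is not produced.
Required activator KulA is absent, so *gorV* is not transcribed.
So GorV is not produced.
Diaminopimelate is present, so KosD is inactive.
With no repressor bound, *kosN* is transcribed.
So KosN is produced and active.
Mevalonate is absent, so HaxG is active.
With repressor HaxG bound, *morL* is not transcribed.
So MorL is not produced.
Citrulline is absent, so CilL is active.
No repressor is bound and CilL is active, so *jovJ* is transcribed.
So JovJ is produced and active.
No repressor is bound and JovJ is active, so *morN* is transcribed.
So MorN is produced and active.
With repressor MorN bound, *vorP* is not transcribed.
So VorP is not produced.
Activator KosN is present, so *velV* is transcribed.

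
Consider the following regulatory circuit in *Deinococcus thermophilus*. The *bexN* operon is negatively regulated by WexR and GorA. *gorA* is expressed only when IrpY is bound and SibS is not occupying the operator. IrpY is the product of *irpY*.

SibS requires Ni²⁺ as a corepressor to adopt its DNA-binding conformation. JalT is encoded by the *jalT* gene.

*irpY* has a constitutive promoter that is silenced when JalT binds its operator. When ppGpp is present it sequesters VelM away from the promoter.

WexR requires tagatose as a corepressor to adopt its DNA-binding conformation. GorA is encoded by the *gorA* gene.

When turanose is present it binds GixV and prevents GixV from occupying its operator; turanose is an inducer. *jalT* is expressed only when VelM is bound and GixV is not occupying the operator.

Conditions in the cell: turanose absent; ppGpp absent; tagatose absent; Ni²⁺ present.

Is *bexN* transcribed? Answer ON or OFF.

ON

Tagatose is absent, so WexR is inactive.
Ni²⁺ is present, so SibS is active.
Turanose is absent, so GixV is active.
ppGpp is absent, so VelM is active.
With repressor GixV bound, *jalT* is not transcribed.
So JalT is not produced.
With no repressor bound, *irpY* is transcribed.
So IrpY is produced and active.
With repressor SibS bound, *gorA* is not transcribed.
So GorA is not produced.
With no repressor bound, *bexN* is transcribed.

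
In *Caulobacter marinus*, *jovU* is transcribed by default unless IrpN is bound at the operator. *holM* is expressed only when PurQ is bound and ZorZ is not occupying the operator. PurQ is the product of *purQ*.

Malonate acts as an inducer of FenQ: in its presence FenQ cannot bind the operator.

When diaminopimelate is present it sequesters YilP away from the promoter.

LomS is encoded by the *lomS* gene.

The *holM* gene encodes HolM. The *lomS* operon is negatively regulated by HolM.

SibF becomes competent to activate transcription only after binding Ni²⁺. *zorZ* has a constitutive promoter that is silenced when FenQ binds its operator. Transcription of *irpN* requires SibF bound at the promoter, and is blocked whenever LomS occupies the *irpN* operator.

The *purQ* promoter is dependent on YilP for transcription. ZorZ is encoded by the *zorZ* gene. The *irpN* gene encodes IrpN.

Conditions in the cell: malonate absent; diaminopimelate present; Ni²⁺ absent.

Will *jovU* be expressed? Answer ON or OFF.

ON

Diaminopimelate is present, so YilP is inactive.
Required activator YilP is absent, so *purQ* is not transcribed.
So PurQ is not produced.
Malonate is absent, so FenQ is active.
With repressor FenQ bound, *zorZ* is not transcribed.
So ZorZ is not produced.
Required activator PurQ is absent, so *holM* is not transcribed.
So HolM is not produced.
With no repressor bound, *lomS* is transcribed.
So LomS is produced and active.
Ni²⁺ is absent, so SibF is inactive.
With repressor LomS bound, *irpN* is not transcribed.
So IrpN is not produced.
With no repressor bound, *jovU* is transcribed.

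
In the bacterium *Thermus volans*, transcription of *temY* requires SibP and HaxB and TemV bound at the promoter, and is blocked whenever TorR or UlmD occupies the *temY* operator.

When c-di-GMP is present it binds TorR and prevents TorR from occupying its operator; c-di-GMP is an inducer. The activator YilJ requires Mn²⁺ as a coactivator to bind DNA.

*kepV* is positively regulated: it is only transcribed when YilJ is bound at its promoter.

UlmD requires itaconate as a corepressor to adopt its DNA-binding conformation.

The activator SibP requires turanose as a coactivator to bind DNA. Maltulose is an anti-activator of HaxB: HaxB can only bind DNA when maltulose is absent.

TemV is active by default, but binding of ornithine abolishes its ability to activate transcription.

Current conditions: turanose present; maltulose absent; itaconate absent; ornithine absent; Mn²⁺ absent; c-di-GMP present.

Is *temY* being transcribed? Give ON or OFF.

c-di-GMP is present, so TorR is inactive.
Turanose is present, so SibP is active.
Maltulose is absent, so HaxB is active.
Itaconate is absent, so UlmD is inactive.
Ornithine is absent, so TemV is active.
No repressor is bound and SibP and HaxB and TemV are active, so *temY* is transcribed.

ON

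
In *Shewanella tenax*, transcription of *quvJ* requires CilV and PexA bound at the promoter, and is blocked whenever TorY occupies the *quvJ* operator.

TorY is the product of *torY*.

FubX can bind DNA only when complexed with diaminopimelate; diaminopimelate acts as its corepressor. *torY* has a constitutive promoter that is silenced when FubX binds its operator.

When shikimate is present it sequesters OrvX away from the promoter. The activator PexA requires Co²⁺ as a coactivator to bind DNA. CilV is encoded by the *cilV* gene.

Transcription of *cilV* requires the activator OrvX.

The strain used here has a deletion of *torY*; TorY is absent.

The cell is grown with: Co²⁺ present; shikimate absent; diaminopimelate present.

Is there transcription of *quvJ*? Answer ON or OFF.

TorY is non-functional in this strain, so it has no effect.
Shikimate is absent, so OrvX is active.
No repressor is bound and OrvX is active, so *cilV* is transcribed.
So CilV is produced and active.
Co²⁺ is present, so PexA is active.
No repressor is bound and CilV and PexA are active, so *quvJ* is transcribed.

ON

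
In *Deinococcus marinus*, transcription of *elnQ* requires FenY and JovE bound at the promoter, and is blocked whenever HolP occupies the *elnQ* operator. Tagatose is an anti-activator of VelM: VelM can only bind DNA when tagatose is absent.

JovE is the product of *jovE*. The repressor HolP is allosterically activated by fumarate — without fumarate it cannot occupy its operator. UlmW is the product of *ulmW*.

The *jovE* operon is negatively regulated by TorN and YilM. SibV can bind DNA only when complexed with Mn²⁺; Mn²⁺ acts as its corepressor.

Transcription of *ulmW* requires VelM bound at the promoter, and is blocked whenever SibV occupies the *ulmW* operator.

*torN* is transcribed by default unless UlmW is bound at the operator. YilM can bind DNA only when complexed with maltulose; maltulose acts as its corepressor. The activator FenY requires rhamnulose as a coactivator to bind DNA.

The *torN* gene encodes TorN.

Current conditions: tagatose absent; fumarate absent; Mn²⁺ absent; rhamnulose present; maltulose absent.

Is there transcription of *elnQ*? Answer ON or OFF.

ON

Rhamnulose is present, so FenY is active.
Mn²⁺ is absent, so SibV is inactive.
Tagatose is absent, so VelM is active.
No repressor is bound and VelM is active, so *ulmW* is transcribed.
So UlmW is produced and active.
With repressor UlmW bound, *torN* is not transcribed.
So TorN is not produced.
Maltulose is absent, so YilM is inactive.
With no repressor bound, *jovE* is transcribed.
So JovE is produced and active.
Fumarate is absent, so HolP is inactive.
No repressor is bound and FenY and JovE are active, so *elnQ* is transcribed.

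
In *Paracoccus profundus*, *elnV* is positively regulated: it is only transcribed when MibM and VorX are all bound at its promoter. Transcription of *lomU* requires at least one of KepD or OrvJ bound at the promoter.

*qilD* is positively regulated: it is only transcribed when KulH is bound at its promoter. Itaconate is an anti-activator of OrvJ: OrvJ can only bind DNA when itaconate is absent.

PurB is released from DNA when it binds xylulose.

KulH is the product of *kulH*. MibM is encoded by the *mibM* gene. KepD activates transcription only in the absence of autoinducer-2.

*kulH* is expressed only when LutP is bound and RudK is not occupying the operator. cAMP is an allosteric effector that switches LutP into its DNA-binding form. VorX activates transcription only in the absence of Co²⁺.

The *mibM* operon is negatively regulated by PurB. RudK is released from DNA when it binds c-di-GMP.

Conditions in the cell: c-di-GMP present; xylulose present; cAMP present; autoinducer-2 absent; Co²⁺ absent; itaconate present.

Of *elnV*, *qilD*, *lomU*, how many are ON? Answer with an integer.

3

Xylulose is present, so PurB is inactive.
With no repressor bound, *mibM* is transcribed.
So MibM is produced and active.
Co²⁺ is absent, so VorX is active.
No repressor is bound and MibM and VorX are active, so *elnV* is transcribed.
→ *elnV* is ON.
c-di-GMP is present, so RudK is inactive.
cAMP is present, so LutP is active.
No repressor is bound and LutP is active, so *kulH* is transcribed.
So KulH is produced and active.
No repressor is bound and KulH is active, so *qilD* is transcribed.
→ *qilD* is ON.
Autoinducer-2 is absent, so KepD is active.
Itaconate is present, so OrvJ is inactive.
Activator KepD is present, so *lomU* is transcribed.
→ *lomU* is ON.
3 of the 3 genes are transcribed.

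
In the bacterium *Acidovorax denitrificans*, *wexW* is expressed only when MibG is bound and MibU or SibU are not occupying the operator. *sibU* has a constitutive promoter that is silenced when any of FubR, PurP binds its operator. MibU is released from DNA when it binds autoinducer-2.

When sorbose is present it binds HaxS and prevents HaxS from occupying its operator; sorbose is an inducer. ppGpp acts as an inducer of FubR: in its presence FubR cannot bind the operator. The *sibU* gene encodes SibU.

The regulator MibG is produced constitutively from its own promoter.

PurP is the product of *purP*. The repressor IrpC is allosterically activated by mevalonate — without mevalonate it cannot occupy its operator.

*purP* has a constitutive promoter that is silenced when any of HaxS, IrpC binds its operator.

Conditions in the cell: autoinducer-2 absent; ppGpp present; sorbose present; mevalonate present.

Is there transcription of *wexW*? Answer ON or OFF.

OFF

Autoinducer-2 is absent, so MibU is active.
ppGpp is present, so FubR is inactive.
Sorbose is present, so HaxS is inactive.
Mevalonate is present, so IrpC is active.
With repressor IrpC bound, *purP* is not transcribed.
So PurP is not produced.
With no repressor bound, *sibU* is transcribed.
So SibU is produced and active.
MibG is produced constitutively and is active.
With repressor MibU bound, *wexW* is not transcribed.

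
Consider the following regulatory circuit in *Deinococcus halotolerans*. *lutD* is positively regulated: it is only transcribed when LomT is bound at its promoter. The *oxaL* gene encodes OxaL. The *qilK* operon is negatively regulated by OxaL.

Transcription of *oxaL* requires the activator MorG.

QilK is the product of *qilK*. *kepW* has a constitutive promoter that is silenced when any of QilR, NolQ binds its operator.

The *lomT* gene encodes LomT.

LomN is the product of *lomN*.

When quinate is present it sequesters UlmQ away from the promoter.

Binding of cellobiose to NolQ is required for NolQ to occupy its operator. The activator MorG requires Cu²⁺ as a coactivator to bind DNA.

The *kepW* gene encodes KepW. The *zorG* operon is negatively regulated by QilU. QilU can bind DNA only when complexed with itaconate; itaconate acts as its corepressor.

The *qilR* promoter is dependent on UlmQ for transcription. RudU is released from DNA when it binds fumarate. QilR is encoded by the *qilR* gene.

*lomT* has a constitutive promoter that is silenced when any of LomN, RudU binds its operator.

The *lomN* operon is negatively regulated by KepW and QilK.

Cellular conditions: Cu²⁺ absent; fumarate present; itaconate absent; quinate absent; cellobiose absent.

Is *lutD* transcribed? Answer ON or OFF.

ON

Quinate is absent, so UlmQ is active.
No repressor is bound and UlmQ is active, so *qilR* is transcribed.
So QilR is produced and active.
Cellobiose is absent, so NolQ is inactive.
With repressor QilR bound, *kepW* is not transcribed.
So KepW is not produced.
Cu²⁺ is absent, so MorG is inactive.
Required activator MorG is absent, so *oxaL* is not transcribed.
So OxaL is not produced.
With no repressor bound, *qilK* is transcribed.
So QilK is produced and active.
With repressor QilK bound, *lomN* is not transcribed.
So LomN is not produced.
Fumarate is present, so RudU is inactive.
With no repressor bound, *lomT* is transcribed.
So LomT is produced and active.
No repressor is bound and LomT is active, so *lutD* is transcribed.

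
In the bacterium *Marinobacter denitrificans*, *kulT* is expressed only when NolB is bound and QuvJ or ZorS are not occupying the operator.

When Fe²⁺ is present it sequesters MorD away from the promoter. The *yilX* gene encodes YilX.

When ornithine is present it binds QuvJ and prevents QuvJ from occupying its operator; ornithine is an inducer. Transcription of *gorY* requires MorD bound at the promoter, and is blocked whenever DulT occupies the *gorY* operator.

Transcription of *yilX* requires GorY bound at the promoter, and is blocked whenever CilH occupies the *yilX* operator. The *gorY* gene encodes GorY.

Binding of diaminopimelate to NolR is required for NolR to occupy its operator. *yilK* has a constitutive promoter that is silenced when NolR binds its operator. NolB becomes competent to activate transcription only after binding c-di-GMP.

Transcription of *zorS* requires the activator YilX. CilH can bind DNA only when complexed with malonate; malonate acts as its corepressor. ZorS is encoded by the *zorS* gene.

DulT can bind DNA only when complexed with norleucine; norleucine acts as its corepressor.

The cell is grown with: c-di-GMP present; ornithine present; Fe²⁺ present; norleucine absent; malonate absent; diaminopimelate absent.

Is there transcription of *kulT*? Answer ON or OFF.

Ornithine is present, so QuvJ is inactive.
c-di-GMP is present, so NolB is active.
Norleucine is absent, so DulT is inactive.
Fe²⁺ is present, so MorD is inactive.
Required activator MorD is absent, so *gorY* is not transcribed.
So GorY is not produced.
Malonate is absent, so CilH is inactive.
Required activator GorY is absent, so *yilX* is not transcribed.
So YilX is not produced.
Required activator YilX is absent, so *zorS* is not transcribed.
So ZorS is not produced.
No repressor is bound and NolB is active, so *kulT* is transcribed.

ON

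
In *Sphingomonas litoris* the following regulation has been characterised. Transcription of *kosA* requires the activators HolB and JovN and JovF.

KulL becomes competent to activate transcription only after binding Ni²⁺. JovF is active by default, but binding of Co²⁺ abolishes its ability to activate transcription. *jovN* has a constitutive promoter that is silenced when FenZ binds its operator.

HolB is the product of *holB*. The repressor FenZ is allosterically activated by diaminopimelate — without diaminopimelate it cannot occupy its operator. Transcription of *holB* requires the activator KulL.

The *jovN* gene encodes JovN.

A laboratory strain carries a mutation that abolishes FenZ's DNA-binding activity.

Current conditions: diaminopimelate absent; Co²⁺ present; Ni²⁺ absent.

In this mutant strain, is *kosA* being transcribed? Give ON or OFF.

Ni²⁺ is absent, so KulL is inactive.
Required activator KulL is absent, so *holB* is not transcribed.
So HolB is not produced.
FenZ is non-functional in this strain, so it has no effect.
With no repressor bound, *jovN* is transcribed.
So JovN is produced and active.
Co²⁺ is present, so JovF is inactive.
Required activator HolB is absent, so *kosA* is not transcribed.

OFF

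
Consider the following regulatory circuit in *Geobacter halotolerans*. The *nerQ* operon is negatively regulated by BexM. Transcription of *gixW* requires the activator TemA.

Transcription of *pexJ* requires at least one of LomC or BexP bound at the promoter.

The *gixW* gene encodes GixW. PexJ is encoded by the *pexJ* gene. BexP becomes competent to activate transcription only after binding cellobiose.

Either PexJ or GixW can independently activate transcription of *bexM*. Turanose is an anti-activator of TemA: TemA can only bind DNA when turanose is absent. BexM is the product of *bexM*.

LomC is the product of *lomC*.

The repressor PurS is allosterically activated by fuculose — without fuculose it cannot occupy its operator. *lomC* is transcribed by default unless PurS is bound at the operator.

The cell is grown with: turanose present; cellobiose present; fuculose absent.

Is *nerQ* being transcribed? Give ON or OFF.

Fuculose is absent, so PurS is inactive.
With no repressor bound, *lomC* is transcribed.
So LomC is produced and active.
Cellobiose is present, so BexP is active.
Activator LomC is present, so *pexJ* is transcribed.
So PexJ is produced and active.
Turanose is present, so TemA is inactive.
Required activator TemA is absent, so *gixW* is not transcribed.
So GixW is not produced.
Activator PexJ is present, so *bexM* is transcribed.
So BexM is produced and active.
With repressor BexM bound, *nerQ* is not transcribed.

OFF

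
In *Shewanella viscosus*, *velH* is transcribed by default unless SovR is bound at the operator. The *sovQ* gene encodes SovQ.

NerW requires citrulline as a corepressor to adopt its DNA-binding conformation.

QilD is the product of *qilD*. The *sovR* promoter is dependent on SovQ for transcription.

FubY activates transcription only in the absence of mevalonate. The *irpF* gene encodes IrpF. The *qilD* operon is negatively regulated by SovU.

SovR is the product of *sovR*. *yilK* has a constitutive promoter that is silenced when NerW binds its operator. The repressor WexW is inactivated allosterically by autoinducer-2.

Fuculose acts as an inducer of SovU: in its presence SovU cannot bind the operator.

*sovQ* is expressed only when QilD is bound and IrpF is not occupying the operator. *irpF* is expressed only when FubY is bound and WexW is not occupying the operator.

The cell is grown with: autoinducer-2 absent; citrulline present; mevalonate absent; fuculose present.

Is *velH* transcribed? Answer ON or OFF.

Fuculose is present, so SovU is inactive.
With no repressor bound, *qilD* is transcribed.
So QilD is produced and active.
Autoinducer-2 is absent, so WexW is active.
Mevalonate is absent, so FubY is active.
With repressor WexW bound, *irpF* is not transcribed.
So IrpF is not produced.
No repressor is bound and QilD is active, so *sovQ* is transcribed.
So SovQ is produced and active.
No repressor is bound and SovQ is active, so *sovR* is transcribed.
So SovR is produced and active.
With repressor SovR bound, *velH* is not transcribed.

OFF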